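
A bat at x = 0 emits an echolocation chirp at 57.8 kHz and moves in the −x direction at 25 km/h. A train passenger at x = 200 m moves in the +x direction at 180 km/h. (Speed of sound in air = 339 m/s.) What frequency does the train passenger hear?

25 km/h = 6.944 m/s; 180 km/h = 50 m/s.
The observer lies on the +x side, so the source is heading away from the observer and the observer is heading away from the source.
General Doppler shift: f' = f · (v − v_o)/(v + v_s).
f' = 57.8 × (339 − 50)/(339 + 6.944) = 57.8 × 289/345.94 ≈ 48.3 kHz.

48.3 kHz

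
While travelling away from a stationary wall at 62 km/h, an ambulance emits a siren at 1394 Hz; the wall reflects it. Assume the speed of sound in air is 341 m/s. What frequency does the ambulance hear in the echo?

1260 Hz

62 km/h = 17.22 m/s.
The wall receives the sound from a moving source: f₁ = f₀ · v/(v + v_e) = 1394 × 341/358.22 ≈ 1327 Hz.
On the return leg the ambulance is a moving observer: f₂ = f₁ · (v − v_e)/v = 1327 × 323.78/341 ≈ 1260 Hz.
Equivalently f₂ = f₀ · (v − v_e)/(v + v_e).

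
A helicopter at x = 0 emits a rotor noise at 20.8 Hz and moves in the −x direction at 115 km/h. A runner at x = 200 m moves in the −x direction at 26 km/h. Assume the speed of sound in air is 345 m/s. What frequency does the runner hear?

19.4 Hz

115 km/h = 31.94 m/s; 26 km/h = 7.222 m/s.
The observer lies on the +x side, so the source is heading away from the observer and the observer is heading toward the source.
With source receding and observer approaching, f' = f · (v + v_o)/(v + v_s).
f' = 20.8 × (345 + 7.222)/(345 + 31.94) = 20.8 × 352.22/376.94 ≈ 19.4 Hz.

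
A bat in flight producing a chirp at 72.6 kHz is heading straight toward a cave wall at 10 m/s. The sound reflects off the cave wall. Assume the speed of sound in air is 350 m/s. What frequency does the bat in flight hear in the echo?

76.9 kHz

The cave wall receives the sound from a moving source: f₁ = f₀ · v/(v − v_e) = 72.6 × 350/340 ≈ 74.7 kHz.
On the return leg the bat in flight is a moving observer: f₂ = f₁ · (v + v_e)/v = 74.7 × 360/350 ≈ 76.9 kHz.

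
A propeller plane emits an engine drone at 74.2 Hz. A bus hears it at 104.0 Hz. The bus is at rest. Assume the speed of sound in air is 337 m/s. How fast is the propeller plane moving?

97 m/s

f' > f, so the propeller plane is approaching.
f' = f · v/(v − v_s) ⇒ v_s = v · |1 − f/f'|.
v_s = 337 × |1 − 74.2/104.0| = 337 × 0.2865 ≈ 97 m/s.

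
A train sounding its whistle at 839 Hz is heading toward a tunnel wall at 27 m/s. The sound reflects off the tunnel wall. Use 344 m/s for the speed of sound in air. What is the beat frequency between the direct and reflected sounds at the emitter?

The tunnel wall receives the sound from a moving source: f₁ = f₀ · v/(v − v_e) = 839 × 344/317 ≈ 910.5 Hz.
On the return leg the train is a moving observer: f₂ = f₁ · (v + v_e)/v = 910.5 × 371/344 ≈ 981.9 Hz.
Equivalently f₂ = f₀ · (v + v_e)/(v − v_e).
Beat against the emitted tone: |f₂ − f₀| = 2v_e·f₀/(v − v_e) = 2 × 27 × 839/317 ≈ 143 Hz.

143 Hz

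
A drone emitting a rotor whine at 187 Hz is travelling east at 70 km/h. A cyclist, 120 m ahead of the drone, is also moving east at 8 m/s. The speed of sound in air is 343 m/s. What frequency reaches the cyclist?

194 Hz

70 km/h = 19.44 m/s.
The cyclist is ahead, so the drone is moving toward it while the cyclist is moving away from the drone.
Both move, so f' = f · (v − v_o)/(v − v_s).
f' = 187 × (343 − 8)/(343 − 19.44) = 187 × 335/323.56 ≈ 194 Hz.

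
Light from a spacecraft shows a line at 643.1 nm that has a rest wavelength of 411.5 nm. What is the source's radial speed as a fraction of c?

0.419c

λ'/λ₀ = 1.5628 > 1 (redshift), so the source is receding.
λ'/λ₀ = √((1 + β)/(1 − β)) for a receding source ⇒ β = (r² − 1)/(r² + 1) with r = λ'/λ₀.
β = (2.4424 − 1)/(2.4424 + 1) ≈ 0.419.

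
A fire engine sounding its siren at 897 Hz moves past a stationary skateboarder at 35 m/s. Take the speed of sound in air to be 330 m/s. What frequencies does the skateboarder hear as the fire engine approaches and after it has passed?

Approaching: f₁ = f · v/(v − v_s) = 897 × 330/295 ≈ 1003 Hz.
Receding: f₂ = f · v/(v + v_s) = 897 × 330/365 ≈ 811 Hz.

1003 Hz approaching; 811 Hz receding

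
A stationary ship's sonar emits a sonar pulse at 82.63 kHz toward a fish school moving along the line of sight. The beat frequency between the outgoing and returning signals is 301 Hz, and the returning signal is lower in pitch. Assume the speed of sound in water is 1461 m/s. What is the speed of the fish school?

Double Doppler shift off a moving reflector: f₂ = f₀ · (v + u)/(v − u) (u > 0 toward emitter).
Returning signal is lower, so f₂ = f₀ − Δf = 82630 − 301 = 82329 Hz.
Rearranging, u = v · (f₂ − f₀)/(f₂ + f₀) = 1461 × -301/164959 ≈ -2.67 m/s.
So the fish school is moving at 2.67 m/s away from the emitter.

2.67 m/s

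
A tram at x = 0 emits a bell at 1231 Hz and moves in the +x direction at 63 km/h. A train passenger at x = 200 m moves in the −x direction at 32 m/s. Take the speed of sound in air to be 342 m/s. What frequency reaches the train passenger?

1419 Hz

63 km/h = 17.5 m/s.
The observer lies on the +x side, so the source is heading toward the observer and the observer is heading toward the source.
General Doppler shift: f' = f · (v + v_o)/(v − v_s).
f' = 1231 × (342 + 32)/(342 − 17.5) = 1231 × 374/324.5 ≈ 1419 Hz.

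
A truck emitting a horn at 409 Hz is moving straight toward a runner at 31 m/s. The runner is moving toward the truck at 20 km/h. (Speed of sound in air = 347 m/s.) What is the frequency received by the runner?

20 km/h = 5.556 m/s.
With source approaching and observer approaching, f' = f · (v + v_o)/(v − v_s).
f' = 409 × (347 + 5.556)/(347 − 31) = 409 × 352.56/316 ≈ 456 Hz.

456 Hz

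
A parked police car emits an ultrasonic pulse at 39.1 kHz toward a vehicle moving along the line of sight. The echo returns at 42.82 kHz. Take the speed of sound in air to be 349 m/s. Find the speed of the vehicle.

15.8 m/s

Double Doppler shift off a moving reflector: f₂ = f₀ · (v + u)/(v − u) (u > 0 toward emitter).
Rearranging, u = v · (f₂ − f₀)/(f₂ + f₀) = 349 × 3.72/81.92 ≈ 15.8 m/s.
So the vehicle is moving at 15.8 m/s toward the emitter.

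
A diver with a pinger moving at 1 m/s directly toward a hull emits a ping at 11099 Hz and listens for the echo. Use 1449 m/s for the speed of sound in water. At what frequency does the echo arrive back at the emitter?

11114 Hz

The hull receives the sound from a moving source: f₁ = f₀ · v/(v − v_e) = 11099 × 1449/1448 ≈ 11107 Hz.
On the return leg the diver with a pinger is a moving observer: f₂ = f₁ · (v + v_e)/v = 11107 × 1450/1449 ≈ 11114 Hz.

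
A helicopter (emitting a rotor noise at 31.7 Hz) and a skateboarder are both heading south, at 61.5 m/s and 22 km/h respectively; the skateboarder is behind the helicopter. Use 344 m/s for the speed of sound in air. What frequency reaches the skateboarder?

22 km/h = 6.111 m/s.
The skateboarder is behind, so the helicopter is moving away from it while the skateboarder is moving toward the helicopter.
General Doppler shift: f' = f · (v + v_o)/(v + v_s).
f' = 31.7 × (344 + 6.111)/(344 + 61.5) = 31.7 × 350.11/405.5 ≈ 27.4 Hz.

27.4 Hz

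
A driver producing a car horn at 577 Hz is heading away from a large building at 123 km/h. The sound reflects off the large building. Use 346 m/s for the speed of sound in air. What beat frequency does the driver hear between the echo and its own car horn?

104 Hz

123 km/h = 34.17 m/s.
The large building receives the sound from a moving source: f₁ = f₀ · v/(v + v_e) = 577 × 346/380.17 ≈ 525.1 Hz.
On the return leg the driver is a moving observer: f₂ = f₁ · (v − v_e)/v = 525.1 × 311.83/346 ≈ 473.3 Hz.
Equivalently f₂ = f₀ · (v − v_e)/(v + v_e).
Beat against the emitted tone: |f₂ − f₀| = 2v_e·f₀/(v + v_e) = 2 × 34.17 × 577/380.17 ≈ 104 Hz.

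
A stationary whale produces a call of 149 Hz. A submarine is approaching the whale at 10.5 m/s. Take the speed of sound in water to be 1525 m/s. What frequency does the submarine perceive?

Only the observer moves, toward the source, so f' = f · (v + v_o)/v.
f' = 149 × (1525 + 10.5)/1525 = 149 × 1535.5/1525 ≈ 150 Hz.

150 Hz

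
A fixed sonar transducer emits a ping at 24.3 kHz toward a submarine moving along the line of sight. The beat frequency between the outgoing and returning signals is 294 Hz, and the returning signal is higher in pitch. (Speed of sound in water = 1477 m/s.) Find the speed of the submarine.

Double Doppler shift off a moving reflector: f₂ = f₀ · (v + u)/(v − u) (u > 0 toward emitter).
Returning signal is higher, so f₂ = f₀ + Δf = 24300 + 294 = 24594 Hz.
Rearranging, u = v · (f₂ − f₀)/(f₂ + f₀) = 1477 × 294/48894 ≈ 8.9 m/s.
So the submarine is moving at 8.9 m/s toward the emitter.

8.9 m/s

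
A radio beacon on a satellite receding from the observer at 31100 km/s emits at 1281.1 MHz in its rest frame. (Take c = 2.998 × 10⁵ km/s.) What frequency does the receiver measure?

β = v/c = 31100/299800 = 0.1037.
Relativistic Doppler for frequency: f' = f₀ · √((1 − β)/(1 + β)).
f' = 1281.1 × √(0.8963/1.1037) = 1281.1 × 0.90113 ≈ 1154.4 MHz.

1154.4 MHz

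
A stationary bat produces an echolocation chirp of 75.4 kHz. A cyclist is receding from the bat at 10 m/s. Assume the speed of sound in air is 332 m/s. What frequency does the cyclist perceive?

73.1 kHz

Only the observer moves, away from the source, so f' = f · (v − v_o)/v.
f' = 75.4 × (332 − 10)/332 = 75.4 × 322/332 ≈ 73.1 kHz.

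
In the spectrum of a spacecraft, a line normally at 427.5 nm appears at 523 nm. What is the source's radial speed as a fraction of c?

λ'/λ₀ = 1.2234 > 1 (redshift), so the source is receding.
λ'/λ₀ = √((1 + β)/(1 − β)) for a receding source ⇒ β = (r² − 1)/(r² + 1) with r = λ'/λ₀.
β = (1.4967 − 1)/(1.4967 + 1) ≈ 0.199.

0.199c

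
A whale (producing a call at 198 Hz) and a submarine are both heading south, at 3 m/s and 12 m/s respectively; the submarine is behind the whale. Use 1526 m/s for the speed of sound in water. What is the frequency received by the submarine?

The submarine is behind, so the whale is moving away from it while the submarine is moving toward the whale.
General Doppler shift: f' = f · (v + v_o)/(v + v_s).
f' = 198 × (1526 + 12)/(1526 + 3) = 198 × 1538/1529 ≈ 199 Hz.

199 Hz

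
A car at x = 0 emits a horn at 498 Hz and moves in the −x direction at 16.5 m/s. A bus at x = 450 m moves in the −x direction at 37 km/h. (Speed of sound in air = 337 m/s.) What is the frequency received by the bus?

37 km/h = 10.28 m/s.
The observer lies on the +x side, so the source is heading away from the observer and the observer is heading toward the source.
Both move, so f' = f · (v + v_o)/(v + v_s).
f' = 498 × (337 + 10.28)/(337 + 16.5) = 498 × 347.28/353.5 ≈ 489 Hz.

489 Hz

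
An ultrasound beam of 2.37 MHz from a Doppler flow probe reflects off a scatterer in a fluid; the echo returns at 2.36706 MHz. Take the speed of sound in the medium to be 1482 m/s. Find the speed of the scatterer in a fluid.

Double Doppler shift off a moving reflector: f₂ = f₀ · (v + u)/(v − u) (u > 0 toward emitter).
Rearranging, u = v · (f₂ − f₀)/(f₂ + f₀) = 1482 × -0.00294/4.73706 ≈ -0.92 m/s.
So the scatterer in a fluid is moving at 0.92 m/s away from the emitter.

0.92 m/s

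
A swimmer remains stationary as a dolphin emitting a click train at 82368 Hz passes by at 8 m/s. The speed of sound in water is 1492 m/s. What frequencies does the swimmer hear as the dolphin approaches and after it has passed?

Approaching: f₁ = f · v/(v − v_s) = 82368 × 1492/1484 ≈ 82812 Hz.
Receding: f₂ = f · v/(v + v_s) = 82368 × 1492/1500 ≈ 81929 Hz.

82812 Hz approaching; 81929 Hz receding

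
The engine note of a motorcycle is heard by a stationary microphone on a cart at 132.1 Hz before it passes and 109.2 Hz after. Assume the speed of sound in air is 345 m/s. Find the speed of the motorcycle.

f₁/f₂ = (v + v_s)/(v − v_s), so v_s = v · (f₁ − f₂)/(f₁ + f₂).
v_s = 345 × (132.1 − 109.2)/(132.1 + 109.2) = 345 × 22.9/241.3 ≈ 33 m/s.

33 m/s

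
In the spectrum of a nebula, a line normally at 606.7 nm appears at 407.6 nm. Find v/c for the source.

0.378c

λ'/λ₀ = 0.6718 < 1 (blueshift), so the source is approaching.
λ'/λ₀ = √((1 − β)/(1 + β)) for an approaching source ⇒ β = (1 − r²)/(1 + r²) with r = λ'/λ₀.
β = (1 − 0.4514)/(1 + 0.4514) ≈ 0.378.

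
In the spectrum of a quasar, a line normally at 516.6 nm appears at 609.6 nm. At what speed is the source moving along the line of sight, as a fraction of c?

λ'/λ₀ = 1.1800 > 1 (redshift), so the source is receding.
λ'/λ₀ = √((1 + β)/(1 − β)) for a receding source ⇒ β = (r² − 1)/(r² + 1) with r = λ'/λ₀.
β = (1.3925 − 1)/(1.3925 + 1) ≈ 0.164.

0.164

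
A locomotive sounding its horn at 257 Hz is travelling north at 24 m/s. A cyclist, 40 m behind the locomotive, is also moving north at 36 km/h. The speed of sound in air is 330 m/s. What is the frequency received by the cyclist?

36 km/h = 10 m/s.
The cyclist is behind, so the locomotive is moving away from it while the cyclist is moving toward the locomotive.
General Doppler shift: f' = f · (v + v_o)/(v + v_s).
f' = 257 × (330 + 10)/(330 + 24) = 257 × 340/354 ≈ 247 Hz.

247 Hz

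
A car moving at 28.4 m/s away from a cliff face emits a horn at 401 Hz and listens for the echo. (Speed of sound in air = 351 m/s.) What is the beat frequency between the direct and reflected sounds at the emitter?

The cliff face receives the sound from a moving source: f₁ = f₀ · v/(v + v_e) = 401 × 351/379.4 ≈ 371.0 Hz.
On the return leg the car is a moving observer: f₂ = f₁ · (v − v_e)/v = 371.0 × 322.6/351 ≈ 341.0 Hz.
Equivalently f₂ = f₀ · (v − v_e)/(v + v_e).
Beat against the emitted tone: |f₂ − f₀| = 2v_e·f₀/(v + v_e) = 2 × 28.4 × 401/379.4 ≈ 60 Hz.

60 Hz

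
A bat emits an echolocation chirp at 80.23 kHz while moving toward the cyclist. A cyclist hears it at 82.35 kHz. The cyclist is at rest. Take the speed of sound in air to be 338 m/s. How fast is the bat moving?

f' = f · v/(v − v_s) ⇒ v_s = v · |1 − f/f'|.
v_s = 338 × |1 − 80.23/82.35| = 338 × 0.02574 ≈ 8.7 m/s.

8.7 m/s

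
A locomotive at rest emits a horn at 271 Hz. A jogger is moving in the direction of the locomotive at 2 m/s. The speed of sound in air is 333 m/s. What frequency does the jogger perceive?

Only the observer moves, toward the source, so f' = f · (v + v_o)/v.
f' = 271 × (333 + 2)/333 = 271 × 335/333 ≈ 273 Hz.

273 Hz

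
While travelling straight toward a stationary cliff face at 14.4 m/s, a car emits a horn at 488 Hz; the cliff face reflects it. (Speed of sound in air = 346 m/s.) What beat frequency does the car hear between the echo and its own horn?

42.4 Hz

The cliff face receives the sound from a moving source: f₁ = f₀ · v/(v − v_e) = 488 × 346/331.6 ≈ 509.2 Hz.
On the return leg the car is a moving observer: f₂ = f₁ · (v + v_e)/v = 509.2 × 360.4/346 ≈ 530.4 Hz.
Equivalently f₂ = f₀ · (v + v_e)/(v − v_e).
Beat against the emitted tone: |f₂ − f₀| = 2v_e·f₀/(v − v_e) = 2 × 14.4 × 488/331.6 ≈ 42.4 Hz.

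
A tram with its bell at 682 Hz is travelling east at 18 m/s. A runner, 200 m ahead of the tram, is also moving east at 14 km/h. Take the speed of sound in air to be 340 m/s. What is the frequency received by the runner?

712 Hz

14 km/h = 3.889 m/s.
The runner is ahead, so the tram is moving toward it while the runner is moving away from the tram.
With source approaching and observer receding, f' = f · (v − v_o)/(v − v_s).
f' = 682 × (340 − 3.889)/(340 − 18) = 682 × 336.11/322 ≈ 712 Hz.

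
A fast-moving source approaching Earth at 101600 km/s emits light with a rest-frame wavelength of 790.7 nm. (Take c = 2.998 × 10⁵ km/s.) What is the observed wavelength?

β = v/c = 101600/299800 = 0.3389.
Relativistic Doppler for wavelength: λ' = λ₀ · √((1 − β)/(1 + β)).
λ' = 790.7 × √(0.6611/1.3389) = 790.7 × 0.70269 ≈ 555.6 nm.

555.6 nm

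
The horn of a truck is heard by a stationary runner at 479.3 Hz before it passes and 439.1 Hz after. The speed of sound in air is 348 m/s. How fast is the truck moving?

f₁/f₂ = (v + v_s)/(v − v_s), so v_s = v · (f₁ − f₂)/(f₁ + f₂).
v_s = 348 × (479.3 − 439.1)/(479.3 + 439.1) = 348 × 40.2/918.4 ≈ 15.2 m/s.

15.2 m/s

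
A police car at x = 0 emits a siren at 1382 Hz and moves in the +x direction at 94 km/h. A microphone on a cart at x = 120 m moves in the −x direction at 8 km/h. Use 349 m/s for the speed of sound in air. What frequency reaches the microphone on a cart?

94 km/h = 26.11 m/s; 8 km/h = 2.222 m/s.
The observer lies on the +x side, so the source is heading toward the observer and the observer is heading toward the source.
General Doppler shift: f' = f · (v + v_o)/(v − v_s).
f' = 1382 × (349 + 2.222)/(349 − 26.11) = 1382 × 351.22/322.89 ≈ 1503 Hz.

1503 Hz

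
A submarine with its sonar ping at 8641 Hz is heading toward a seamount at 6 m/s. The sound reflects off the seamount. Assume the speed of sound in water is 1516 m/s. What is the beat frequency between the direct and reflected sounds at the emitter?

The seamount receives the sound from a moving source: f₁ = f₀ · v/(v − v_e) = 8641 × 1516/1510 ≈ 8675.3 Hz.
On the return leg the submarine is a moving observer: f₂ = f₁ · (v + v_e)/v = 8675.3 × 1522/1516 ≈ 8709.7 Hz.
Equivalently f₂ = f₀ · (v + v_e)/(v − v_e).
Beat against the emitted tone: |f₂ − f₀| = 2v_e·f₀/(v − v_e) = 2 × 6 × 8641/1510 ≈ 69 Hz.

69 Hz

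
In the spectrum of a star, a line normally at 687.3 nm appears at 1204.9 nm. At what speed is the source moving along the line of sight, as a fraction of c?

λ'/λ₀ = 1.7531 > 1 (redshift), so the source is receding.
λ'/λ₀ = √((1 + β)/(1 − β)) for a receding source ⇒ β = (r² − 1)/(r² + 1) with r = λ'/λ₀.
β = (3.0733 − 1)/(3.0733 + 1) ≈ 0.509.

0.509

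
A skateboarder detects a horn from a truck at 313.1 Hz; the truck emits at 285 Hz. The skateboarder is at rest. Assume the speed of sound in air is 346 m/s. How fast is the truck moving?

31 m/s

f' > f, so the truck is approaching.
f' = f · v/(v − v_s) ⇒ v_s = v · |1 − f/f'|.
v_s = 346 × |1 − 285/313.1| = 346 × 0.08975 ≈ 31 m/s.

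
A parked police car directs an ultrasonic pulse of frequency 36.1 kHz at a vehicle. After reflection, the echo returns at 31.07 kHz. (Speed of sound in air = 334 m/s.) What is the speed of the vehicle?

25 m/s

Double Doppler shift off a moving reflector: f₂ = f₀ · (v + u)/(v − u) (u > 0 toward emitter).
Rearranging, u = v · (f₂ − f₀)/(f₂ + f₀) = 334 × -5.03/67.17 ≈ -25 m/s.
So the vehicle is moving at 25 m/s away from the emitter.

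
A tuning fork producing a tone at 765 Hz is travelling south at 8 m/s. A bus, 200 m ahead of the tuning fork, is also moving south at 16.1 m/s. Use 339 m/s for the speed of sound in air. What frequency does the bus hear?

The bus is ahead, so the tuning fork is moving toward it while the bus is moving away from the tuning fork.
With source approaching and observer receding, f' = f · (v − v_o)/(v − v_s).
f' = 765 × (339 − 16.1)/(339 − 8) = 765 × 322.9/331 ≈ 746 Hz.

746 Hz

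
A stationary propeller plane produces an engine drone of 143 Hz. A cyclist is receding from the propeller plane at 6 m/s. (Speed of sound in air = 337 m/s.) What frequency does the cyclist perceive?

140 Hz

Only the observer moves, away from the source, so f' = f · (v − v_o)/v.
f' = 143 × (337 − 6)/337 = 143 × 331/337 ≈ 140 Hz.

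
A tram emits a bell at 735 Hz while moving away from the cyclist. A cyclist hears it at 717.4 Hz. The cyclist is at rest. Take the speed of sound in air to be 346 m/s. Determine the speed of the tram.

8.5 m/s

f' = f · v/(v + v_s) ⇒ v_s = v · |1 − f/f'|.
v_s = 346 × |1 − 735/717.4| = 346 × 0.02453 ≈ 8.5 m/s.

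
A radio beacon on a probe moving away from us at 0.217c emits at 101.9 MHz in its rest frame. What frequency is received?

81.7 MHz

Relativistic Doppler for frequency: f' = f₀ · √((1 − β)/(1 + β)).
f' = 101.9 × √(0.7830/1.2170) = 101.9 × 0.80211 ≈ 81.7 MHz.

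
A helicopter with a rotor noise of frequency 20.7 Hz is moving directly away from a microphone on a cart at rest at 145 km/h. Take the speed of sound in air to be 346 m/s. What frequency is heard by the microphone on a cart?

145 km/h = 40.28 m/s.
Moving source, stationary observer: f' = f · v/(v + v_s) since the source is receding.
f' = 20.7 × 346/(346 + 40.28) = 20.7 × 346/386.3 ≈ 18.5 Hz.

18.5 Hz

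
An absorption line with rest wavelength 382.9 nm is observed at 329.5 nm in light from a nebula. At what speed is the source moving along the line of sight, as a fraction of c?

λ'/λ₀ = 0.8605 < 1 (blueshift), so the source is approaching.
λ'/λ₀ = √((1 − β)/(1 + β)) for an approaching source ⇒ β = (1 − r²)/(1 + r²) with r = λ'/λ₀.
β = (1 − 0.7405)/(1 + 0.7405) ≈ 0.149.

0.149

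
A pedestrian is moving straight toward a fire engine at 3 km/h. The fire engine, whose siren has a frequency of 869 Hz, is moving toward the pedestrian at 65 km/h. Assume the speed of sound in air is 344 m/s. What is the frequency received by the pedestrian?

919 Hz

65 km/h = 18.06 m/s; 3 km/h = 0.8333 m/s.
With source approaching and observer approaching, f' = f · (v + v_o)/(v − v_s).
f' = 869 × (344 + 0.8333)/(344 − 18.06) = 869 × 344.83/325.94 ≈ 919 Hz.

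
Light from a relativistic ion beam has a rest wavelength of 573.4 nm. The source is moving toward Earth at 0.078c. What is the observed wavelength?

Relativistic Doppler for wavelength: λ' = λ₀ · √((1 − β)/(1 + β)).
λ' = 573.4 × √(0.9220/1.0780) = 573.4 × 0.92482 ≈ 530.3 nm.

530.3 nm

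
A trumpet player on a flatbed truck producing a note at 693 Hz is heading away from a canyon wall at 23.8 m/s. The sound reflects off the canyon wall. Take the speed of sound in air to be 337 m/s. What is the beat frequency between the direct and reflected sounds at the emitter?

The canyon wall receives the sound from a moving source: f₁ = f₀ · v/(v + v_e) = 693 × 337/360.8 ≈ 647.3 Hz.
On the return leg the trumpet player on a flatbed truck is a moving observer: f₂ = f₁ · (v − v_e)/v = 647.3 × 313.2/337 ≈ 601.6 Hz.
Beat against the emitted tone: |f₂ − f₀| = 2v_e·f₀/(v + v_e) = 2 × 23.8 × 693/360.8 ≈ 91 Hz.

91 Hz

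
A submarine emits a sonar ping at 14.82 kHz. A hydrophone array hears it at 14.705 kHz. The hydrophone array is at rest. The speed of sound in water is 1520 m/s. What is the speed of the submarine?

f' < f, so the submarine is receding.
f' = f · v/(v + v_s) ⇒ v_s = v · |1 − f/f'|.
v_s = 1520 × |1 − 14.82/14.705| = 1520 × 0.00782 ≈ 11.9 m/s.

11.9 m/s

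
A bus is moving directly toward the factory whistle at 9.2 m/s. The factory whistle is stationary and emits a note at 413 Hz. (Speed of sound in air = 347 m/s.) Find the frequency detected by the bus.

Only the observer moves, toward the source, so f' = f · (v + v_o)/v.
f' = 413 × (347 + 9.2)/347 = 413 × 356.2/347 ≈ 424 Hz.

424 Hz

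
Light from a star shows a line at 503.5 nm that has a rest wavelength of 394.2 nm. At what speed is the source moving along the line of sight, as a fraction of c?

λ'/λ₀ = 1.2773 > 1 (redshift), so the source is receding.
λ'/λ₀ = √((1 + β)/(1 − β)) for a receding source ⇒ β = (r² − 1)/(r² + 1) with r = λ'/λ₀.
β = (1.6314 − 1)/(1.6314 + 1) ≈ 0.240.

0.240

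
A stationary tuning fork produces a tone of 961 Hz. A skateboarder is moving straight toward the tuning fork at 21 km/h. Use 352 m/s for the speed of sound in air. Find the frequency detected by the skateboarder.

21 km/h = 5.833 m/s.
Moving observer, stationary source: f' = f · (v + v_o)/v.
f' = 961 × (352 + 5.833)/352 = 961 × 357.83/352 ≈ 977 Hz.

977 Hz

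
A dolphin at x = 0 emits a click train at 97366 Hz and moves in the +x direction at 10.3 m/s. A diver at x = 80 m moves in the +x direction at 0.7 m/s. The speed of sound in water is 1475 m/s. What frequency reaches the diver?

The observer lies on the +x side, so the source is heading toward the observer and the observer is heading away from the source.
General Doppler shift: f' = f · (v − v_o)/(v − v_s).
f' = 97366 × (1475 − 0.7)/(1475 − 10.3) = 97366 × 1474.3/1464.7 ≈ 98004 Hz.

98004 Hz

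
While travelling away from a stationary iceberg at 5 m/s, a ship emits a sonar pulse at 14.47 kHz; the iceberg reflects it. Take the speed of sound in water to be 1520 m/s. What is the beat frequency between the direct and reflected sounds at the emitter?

The iceberg receives the sound from a moving source: f₁ = f₀ · v/(v + v_e) = 14.47 × 1520/1525 ≈ 14.4226 kHz.
On the return leg the ship is a moving observer: f₂ = f₁ · (v − v_e)/v = 14.4226 × 1515/1520 ≈ 14.3751 kHz.
Beat against the emitted tone (with f₀ = 14470 Hz): |f₂ − f₀| = 2v_e·f₀/(v + v_e) = 2 × 5 × 14470/1525 ≈ 95 Hz.

95 Hz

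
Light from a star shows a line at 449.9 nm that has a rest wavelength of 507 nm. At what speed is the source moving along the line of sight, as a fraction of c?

λ'/λ₀ = 0.8874 < 1 (blueshift), so the source is approaching.
λ'/λ₀ = √((1 − β)/(1 + β)) for an approaching source ⇒ β = (1 − r²)/(1 + r²) with r = λ'/λ₀.
β = (1 − 0.7874)/(1 + 0.7874) ≈ 0.119.

0.119c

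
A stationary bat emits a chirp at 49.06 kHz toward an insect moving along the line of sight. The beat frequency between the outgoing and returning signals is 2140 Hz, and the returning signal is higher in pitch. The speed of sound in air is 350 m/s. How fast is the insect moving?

7.5 m/s

Double Doppler shift off a moving reflector: f₂ = f₀ · (v + u)/(v − u) (u > 0 toward emitter).
Returning signal is higher, so f₂ = f₀ + Δf = 49060 + 2140 = 51200 Hz.
Rearranging, u = v · (f₂ − f₀)/(f₂ + f₀) = 350 × 2140/100260 ≈ 7.5 m/s.
So the insect is moving at 7.5 m/s toward the emitter.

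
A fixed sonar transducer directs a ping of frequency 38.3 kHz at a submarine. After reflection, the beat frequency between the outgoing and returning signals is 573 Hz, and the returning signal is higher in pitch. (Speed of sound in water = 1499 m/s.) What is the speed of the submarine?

11.1 m/s

Double Doppler shift off a moving reflector: f₂ = f₀ · (v + u)/(v − u) (u > 0 toward emitter).
Returning signal is higher, so f₂ = f₀ + Δf = 38300 + 573 = 38873 Hz.
Rearranging, u = v · (f₂ − f₀)/(f₂ + f₀) = 1499 × 573/77173 ≈ 11.1 m/s.
So the submarine is moving at 11.1 m/s toward the emitter.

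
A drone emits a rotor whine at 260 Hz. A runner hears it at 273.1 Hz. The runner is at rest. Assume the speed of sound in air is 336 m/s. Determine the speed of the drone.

16.1 m/s

f' > f, so the drone is approaching.
f' = f · v/(v − v_s) ⇒ v_s = v · |1 − f/f'|.
v_s = 336 × |1 − 260/273.1| = 336 × 0.04797 ≈ 16.1 m/s.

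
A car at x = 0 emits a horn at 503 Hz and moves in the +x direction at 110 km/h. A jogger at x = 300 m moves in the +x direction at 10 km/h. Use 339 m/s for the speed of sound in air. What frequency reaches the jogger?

548 Hz

110 km/h = 30.56 m/s; 10 km/h = 2.778 m/s.
The observer lies on the +x side, so the source is heading toward the observer and the observer is heading away from the source.
Both move, so f' = f · (v − v_o)/(v − v_s).
f' = 503 × (339 − 2.778)/(339 − 30.56) = 503 × 336.22/308.44 ≈ 548 Hz.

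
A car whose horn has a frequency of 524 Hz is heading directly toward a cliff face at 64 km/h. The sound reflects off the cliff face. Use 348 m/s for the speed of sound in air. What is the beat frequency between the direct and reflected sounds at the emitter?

56.4 Hz

64 km/h = 17.78 m/s.
The cliff face receives the sound from a moving source: f₁ = f₀ · v/(v − v_e) = 524 × 348/330.22 ≈ 552.2 Hz.
On the return leg the car is a moving observer: f₂ = f₁ · (v + v_e)/v = 552.2 × 365.78/348 ≈ 580.4 Hz.
Equivalently f₂ = f₀ · (v + v_e)/(v − v_e).
Beat against the emitted tone: |f₂ − f₀| = 2v_e·f₀/(v − v_e) = 2 × 17.78 × 524/330.22 ≈ 56.4 Hz.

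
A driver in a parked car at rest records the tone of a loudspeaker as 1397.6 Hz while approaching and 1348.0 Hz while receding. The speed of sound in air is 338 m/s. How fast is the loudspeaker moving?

6.1 m/s

f₁/f₂ = (v + v_s)/(v − v_s), so v_s = v · (f₁ − f₂)/(f₁ + f₂).
v_s = 338 × (1397.6 − 1348.0)/(1397.6 + 1348.0) = 338 × 49.6/2745.6 ≈ 6.1 m/s.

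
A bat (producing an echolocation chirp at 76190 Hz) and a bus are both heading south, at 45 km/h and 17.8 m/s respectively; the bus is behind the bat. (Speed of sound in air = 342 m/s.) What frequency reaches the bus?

45 km/h = 12.5 m/s.
The bus is behind, so the bat is moving away from it while the bus is moving toward the bat.
Both move, so f' = f · (v + v_o)/(v + v_s).
f' = 76190 × (342 + 17.8)/(342 + 12.5) = 76190 × 359.8/354.5 ≈ 77329 Hz.

77329 Hz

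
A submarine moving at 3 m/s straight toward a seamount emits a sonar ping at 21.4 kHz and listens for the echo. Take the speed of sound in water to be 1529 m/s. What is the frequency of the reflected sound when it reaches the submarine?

21.5 kHz

The seamount receives the sound from a moving source: f₁ = f₀ · v/(v − v_e) = 21.4 × 1529/1526 ≈ 21.4 kHz.
On the return leg the submarine is a moving observer: f₂ = f₁ · (v + v_e)/v = 21.4 × 1532/1529 ≈ 21.5 kHz.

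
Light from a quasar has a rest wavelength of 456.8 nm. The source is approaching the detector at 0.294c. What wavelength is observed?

337.4 nm

Relativistic Doppler for wavelength: λ' = λ₀ · √((1 − β)/(1 + β)).
λ' = 456.8 × √(0.7060/1.2940) = 456.8 × 0.73864 ≈ 337.4 nm.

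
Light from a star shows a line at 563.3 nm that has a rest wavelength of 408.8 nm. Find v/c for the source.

0.310c

λ'/λ₀ = 1.3779 > 1 (redshift), so the source is receding.
λ'/λ₀ = √((1 + β)/(1 − β)) for a receding source ⇒ β = (r² − 1)/(r² + 1) with r = λ'/λ₀.
β = (1.8987 − 1)/(1.8987 + 1) ≈ 0.310.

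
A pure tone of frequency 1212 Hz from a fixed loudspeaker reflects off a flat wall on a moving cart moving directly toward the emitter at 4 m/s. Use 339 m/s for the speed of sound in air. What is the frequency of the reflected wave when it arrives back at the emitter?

The flat wall on a moving cart first receives the wave as a moving observer: f₁ = f₀ · (v + u)/v = 1212 × (339 + 4)/339 ≈ 1226 Hz.
On reflection it acts as a source moving toward the stationary detector: f₂ = f₁ · v/(v − u) = 1226 × 339/335 ≈ 1241 Hz.

1241 Hz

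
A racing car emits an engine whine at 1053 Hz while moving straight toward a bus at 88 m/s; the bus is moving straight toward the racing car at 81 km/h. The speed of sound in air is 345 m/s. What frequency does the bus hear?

81 km/h = 22.5 m/s.
General Doppler shift: f' = f · (v + v_o)/(v − v_s).
f' = 1053 × (345 + 22.5)/(345 − 88) = 1053 × 367.5/257 ≈ 1506 Hz.

1506 Hz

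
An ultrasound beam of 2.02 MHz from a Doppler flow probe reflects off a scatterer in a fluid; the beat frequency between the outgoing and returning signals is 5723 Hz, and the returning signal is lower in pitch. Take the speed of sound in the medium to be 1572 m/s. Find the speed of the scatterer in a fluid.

Double Doppler shift off a moving reflector: f₂ = f₀ · (v + u)/(v − u) (u > 0 toward emitter).
Returning signal is lower, so f₂ = f₀ − Δf = 2020000 − 5723 = 2014277 Hz.
Rearranging, u = v · (f₂ − f₀)/(f₂ + f₀) = 1572 × -5723/4034277 ≈ -2.23 m/s.
So the scatterer in a fluid is moving at 2.23 m/s away from the emitter.

2.23 m/s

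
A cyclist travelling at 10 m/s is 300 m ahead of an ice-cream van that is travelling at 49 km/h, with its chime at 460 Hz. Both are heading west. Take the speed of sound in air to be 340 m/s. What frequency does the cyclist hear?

465 Hz

49 km/h = 13.61 m/s.
The cyclist is ahead, so the ice-cream van is moving toward it while the cyclist is moving away from the ice-cream van.
Both move, so f' = f · (v − v_o)/(v − v_s).
f' = 460 × (340 − 10)/(340 − 13.61) = 460 × 330/326.39 ≈ 465 Hz.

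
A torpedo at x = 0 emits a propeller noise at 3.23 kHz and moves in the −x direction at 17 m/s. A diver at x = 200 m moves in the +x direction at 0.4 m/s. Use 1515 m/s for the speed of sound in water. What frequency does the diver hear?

3.19 kHz

The observer lies on the +x side, so the source is heading away from the observer and the observer is heading away from the source.
General Doppler shift: f' = f · (v − v_o)/(v + v_s).
f' = 3.23 × (1515 − 0.4)/(1515 + 17) = 3.23 × 1514.6/1532 ≈ 3.19 kHz.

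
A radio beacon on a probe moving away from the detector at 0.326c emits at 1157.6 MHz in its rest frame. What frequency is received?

Relativistic Doppler for frequency: f' = f₀ · √((1 − β)/(1 + β)).
f' = 1157.6 × √(0.6740/1.3260) = 1157.6 × 0.71295 ≈ 825.3 MHz.

825.3 MHz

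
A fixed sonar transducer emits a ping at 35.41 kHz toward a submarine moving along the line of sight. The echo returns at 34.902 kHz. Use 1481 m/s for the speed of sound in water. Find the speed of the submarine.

Double Doppler shift off a moving reflector: f₂ = f₀ · (v + u)/(v − u) (u > 0 toward emitter).
Rearranging, u = v · (f₂ − f₀)/(f₂ + f₀) = 1481 × -0.508/70.312 ≈ -10.7 m/s.
So the submarine is moving at 10.7 m/s away from the emitter.

10.7 m/s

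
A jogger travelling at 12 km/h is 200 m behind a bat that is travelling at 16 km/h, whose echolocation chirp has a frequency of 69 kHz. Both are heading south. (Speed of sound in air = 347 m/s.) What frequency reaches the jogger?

16 km/h = 4.444 m/s; 12 km/h = 3.333 m/s.
The jogger is behind, so the bat is moving away from it while the jogger is moving toward the bat.
General Doppler shift: f' = f · (v + v_o)/(v + v_s).
f' = 69 × (347 + 3.333)/(347 + 4.444) = 69 × 350.33/351.44 ≈ 68.8 kHz.

68.8 kHz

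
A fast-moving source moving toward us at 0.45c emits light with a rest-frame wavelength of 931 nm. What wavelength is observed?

Relativistic Doppler for wavelength: λ' = λ₀ · √((1 − β)/(1 + β)).
λ' = 931 × √(0.5500/1.4500) = 931 × 0.61588 ≈ 573.4 nm.

573.4 nm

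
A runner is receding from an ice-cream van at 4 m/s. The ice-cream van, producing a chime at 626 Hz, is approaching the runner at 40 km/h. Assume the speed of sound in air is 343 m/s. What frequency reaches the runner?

639 Hz

40 km/h = 11.11 m/s.
General Doppler shift: f' = f · (v − v_o)/(v − v_s).
f' = 626 × (343 − 4)/(343 − 11.11) = 626 × 339/331.89 ≈ 639 Hz.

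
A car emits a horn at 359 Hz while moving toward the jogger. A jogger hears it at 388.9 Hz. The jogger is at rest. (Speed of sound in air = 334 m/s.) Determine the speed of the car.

f' = f · v/(v − v_s) ⇒ v_s = v · |1 − f/f'|.
v_s = 334 × |1 − 359/388.9| = 334 × 0.07688 ≈ 26 m/s.

26 m/s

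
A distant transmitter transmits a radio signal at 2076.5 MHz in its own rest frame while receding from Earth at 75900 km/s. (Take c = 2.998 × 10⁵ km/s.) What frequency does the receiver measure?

β = v/c = 75900/299800 = 0.2532.
Relativistic Doppler for frequency: f' = f₀ · √((1 − β)/(1 + β)).
f' = 2076.5 × √(0.7468/1.2532) = 2076.5 × 0.77198 ≈ 1603.0 MHz.

1603.0 MHz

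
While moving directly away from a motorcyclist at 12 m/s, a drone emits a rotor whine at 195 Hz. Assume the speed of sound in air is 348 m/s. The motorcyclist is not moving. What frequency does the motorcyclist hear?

With the source moving away from a stationary observer, f' = f · v/(v + v_s).
f' = 195 × 348/(348 + 12) = 195 × 348/360 ≈ 188 Hz.

188 Hz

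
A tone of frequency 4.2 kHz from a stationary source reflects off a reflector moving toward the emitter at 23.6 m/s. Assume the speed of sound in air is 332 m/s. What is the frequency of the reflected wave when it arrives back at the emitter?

At the reflector (a moving observer), f₁ = f₀ · (v + u)/v = 4.2 × 355.6/332 ≈ 4.50 kHz.
On reflection it acts as a source moving toward the stationary detector: f₂ = f₁ · v/(v − u) = 4.50 × 332/308.4 ≈ 4.84 kHz.

4.84 kHz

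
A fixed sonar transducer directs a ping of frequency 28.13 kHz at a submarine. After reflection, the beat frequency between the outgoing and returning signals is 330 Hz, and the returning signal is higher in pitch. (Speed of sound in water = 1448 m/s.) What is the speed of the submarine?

Double Doppler shift off a moving reflector: f₂ = f₀ · (v + u)/(v − u) (u > 0 toward emitter).
Returning signal is higher, so f₂ = f₀ + Δf = 28130 + 330 = 28460 Hz.
Rearranging, u = v · (f₂ − f₀)/(f₂ + f₀) = 1448 × 330/56590 ≈ 8.4 m/s.
So the submarine is moving at 8.4 m/s toward the emitter.

8.4 m/s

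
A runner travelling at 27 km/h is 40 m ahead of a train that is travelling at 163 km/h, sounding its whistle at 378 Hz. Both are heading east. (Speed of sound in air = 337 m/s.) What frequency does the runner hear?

163 km/h = 45.28 m/s; 27 km/h = 7.5 m/s.
The runner is ahead, so the train is moving toward it while the runner is moving away from the train.
General Doppler shift: f' = f · (v − v_o)/(v − v_s).
f' = 378 × (337 − 7.5)/(337 − 45.28) = 378 × 329.5/291.72 ≈ 427 Hz.

427 Hz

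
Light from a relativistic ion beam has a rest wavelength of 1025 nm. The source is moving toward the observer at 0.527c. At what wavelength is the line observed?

570.5 nm

Relativistic Doppler for wavelength: λ' = λ₀ · √((1 − β)/(1 + β)).
λ' = 1025 × √(0.4730/1.5270) = 1025 × 0.55656 ≈ 570.5 nm.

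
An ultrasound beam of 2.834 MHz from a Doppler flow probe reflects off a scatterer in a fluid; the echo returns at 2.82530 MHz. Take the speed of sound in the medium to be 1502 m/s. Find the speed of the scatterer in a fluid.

Double Doppler shift off a moving reflector: f₂ = f₀ · (v + u)/(v − u) (u > 0 toward emitter).
Rearranging, u = v · (f₂ − f₀)/(f₂ + f₀) = 1502 × -0.00870/5.65930 ≈ -2.31 m/s.
So the scatterer in a fluid is moving at 2.31 m/s away from the emitter.

2.31 m/s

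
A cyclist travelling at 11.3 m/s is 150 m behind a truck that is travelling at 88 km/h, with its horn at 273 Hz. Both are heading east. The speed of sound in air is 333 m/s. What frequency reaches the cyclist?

88 km/h = 24.44 m/s.
The cyclist is behind, so the truck is moving away from it while the cyclist is moving toward the truck.
Both move, so f' = f · (v + v_o)/(v + v_s).
f' = 273 × (333 + 11.3)/(333 + 24.44) = 273 × 344.3/357.44 ≈ 263 Hz.

263 Hz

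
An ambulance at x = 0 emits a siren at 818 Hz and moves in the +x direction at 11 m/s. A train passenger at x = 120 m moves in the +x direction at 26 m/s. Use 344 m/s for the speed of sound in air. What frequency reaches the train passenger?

781 Hz

The observer lies on the +x side, so the source is heading toward the observer and the observer is heading away from the source.
General Doppler shift: f' = f · (v − v_o)/(v − v_s).
f' = 818 × (344 − 26)/(344 − 11) = 818 × 318/333 ≈ 781 Hz.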